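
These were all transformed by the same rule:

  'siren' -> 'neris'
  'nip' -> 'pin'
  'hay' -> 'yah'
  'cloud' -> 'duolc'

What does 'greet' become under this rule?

The word is simply reversed.
On greet: reverse → teerg.

teerg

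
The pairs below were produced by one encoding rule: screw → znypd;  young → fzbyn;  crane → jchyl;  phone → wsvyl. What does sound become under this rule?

Shifts by position in screw: pos 0: s→z (+7), pos 1: c→n (+11), pos 2: r→y (+7), pos 3: e→p (+11) — repeating every 2. The shifts repeat in a cycle of length 2: positions 0,1,… shift by +7, +11, then the pattern repeats.
Applying it to sound: s+7=z, o+11=z, u+7=b, n+11=y, d+7=k.

zzbyk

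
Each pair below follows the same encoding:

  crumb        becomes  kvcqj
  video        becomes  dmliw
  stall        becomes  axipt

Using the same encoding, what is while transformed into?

elqpm

Shifts by position in crumb: pos 0: c→k (+8), pos 1: r→v (+4), pos 2: u→c (+8), pos 3: m→q (+4) — repeating every 2. The shifts repeat in a cycle of length 2: positions 0,1,… shift by +8, +4, then the pattern repeats.
For while: w+8=e, h+4=l, i+8=q, l+4=p, e+8=m.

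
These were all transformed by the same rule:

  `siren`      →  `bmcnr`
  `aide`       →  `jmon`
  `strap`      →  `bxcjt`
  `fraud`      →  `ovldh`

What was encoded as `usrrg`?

Shifts by position in siren: pos 0: s→b (+9), pos 1: i→m (+4), pos 2: r→c (+11), pos 3: e→n (+9), pos 4: n→r (+4) — repeating every 3. A repeating key of period 3 is used — shifts +9, +4, +11 over and over.
Decoding usrrg: u−9=l, s−4=o, r−11=g, r−9=i, g−4=c.

logic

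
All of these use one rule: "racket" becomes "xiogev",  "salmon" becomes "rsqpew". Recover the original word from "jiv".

The word is reversed, then every letter is shifted forward by 4.
Undoing it on jiv: shift back: j−4=f, i−4=e, v−4=r → fer; then reverse → ref.

ref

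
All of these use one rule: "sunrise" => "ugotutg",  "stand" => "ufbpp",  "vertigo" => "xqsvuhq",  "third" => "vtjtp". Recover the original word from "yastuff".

Shifts by position in sunrise: pos 0: s→u (+2), pos 1: u→g (+12), pos 2: n→o (+1), pos 3: r→t (+2), pos 4: i→u (+12), pos 5: s→t (+1) — repeating every 3. A repeating key of period 3 is used — shifts +2, +12, +1 over and over.
Reversing it on yastuff: y−2=w, a−12=o, s−1=r, t−2=r, u−12=i, f−1=e, f−2=d.

worried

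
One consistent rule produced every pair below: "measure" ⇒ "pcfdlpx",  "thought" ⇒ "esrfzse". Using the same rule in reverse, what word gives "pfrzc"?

The output letters match the input read backwards, each shifted +11: measure reversed is erusaem. Read the word backwards and shift each letter +11.
Reversing it on pfrzc: shift back: p−11=e, f−11=u, r−11=g, z−11=o, c−11=r → eugor; then reverse → rogue.

rogue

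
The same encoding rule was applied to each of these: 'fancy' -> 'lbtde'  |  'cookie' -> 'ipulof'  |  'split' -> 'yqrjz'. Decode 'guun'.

atom

Shifts by position in fancy: pos 0: f→l (+6), pos 1: a→b (+1), pos 2: n→t (+6), pos 3: c→d (+1) — repeating every 2. A repeating key of period 2 is used — shifts +6, +1 over and over.
Reversing it on guun: g−6=a, u−1=t, u−6=o, n−1=m.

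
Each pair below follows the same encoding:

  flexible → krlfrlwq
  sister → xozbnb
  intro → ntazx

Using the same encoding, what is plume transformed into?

urbun

In flexible: f→k is +5, l→r is +6, e→l is +7, x→f is +8 — the shift increases by 1 each position. Each letter shifts forward by (position + 5), i.e. 5, 6, 7, … — the shift grows by one for each successive letter.
On plume: p+5=u, l+6=r, u+7=b, m+8=u, e+9=n.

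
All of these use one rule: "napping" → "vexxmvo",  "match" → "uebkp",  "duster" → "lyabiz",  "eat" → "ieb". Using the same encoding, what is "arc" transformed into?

The shift depends on letter class: consonant n→v is +8, but vowel a→e is +4. Vowels shift forward by 4 and consonants shift forward by 8.
Applying it to arc: a(vowel)+4=e, r(cons)+8=z, c(cons)+8=k.

ezk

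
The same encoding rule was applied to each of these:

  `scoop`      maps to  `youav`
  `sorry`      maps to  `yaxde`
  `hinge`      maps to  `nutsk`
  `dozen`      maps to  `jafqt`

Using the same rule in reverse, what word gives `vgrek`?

pulse

It's a Vigenère-style cipher with numeric key [6,12]: position i shifts by key[i mod 2].
Decoding vgrek: v−6=p, g−12=u, r−6=l, e−12=s, k−6=e.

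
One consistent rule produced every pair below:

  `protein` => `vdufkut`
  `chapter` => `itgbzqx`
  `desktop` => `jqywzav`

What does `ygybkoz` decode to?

Shifts by position in protein: pos 0: p→v (+6), pos 1: r→d (+12), pos 2: o→u (+6), pos 3: t→f (+12) — repeating every 2. It's a Vigenère-style cipher with numeric key [6,12]: position i shifts by key[i mod 2].
Decoding ygybkoz: y−6=s, g−12=u, y−6=s, b−12=p, k−6=e, o−12=c, z−6=t.

suspect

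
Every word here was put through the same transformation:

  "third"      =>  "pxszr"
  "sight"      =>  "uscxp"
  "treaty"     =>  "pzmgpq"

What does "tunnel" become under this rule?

Each letter's alphabet position (a=0..z=25) is mapped through 21·x+6 mod 26 — an affine cipher.
Applying it to tunnel: t(19)→21·19+6≡15=p; u(20)→21·20+6≡10=k; n(13)→21·13+6≡19=t; n(13)→21·13+6≡19=t; e(4)→21·4+6≡12=m; l(11)→21·11+6≡3=d (all mod 26).

pkttmd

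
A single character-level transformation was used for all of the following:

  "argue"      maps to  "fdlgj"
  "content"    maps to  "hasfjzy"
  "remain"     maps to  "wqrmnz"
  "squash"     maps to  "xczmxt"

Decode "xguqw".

Shifts by position in argue: pos 0: a→f (+5), pos 1: r→d (+12), pos 2: g→l (+5), pos 3: u→g (+12) — repeating every 2. A repeating key of period 2 is used — shifts +5, +12 over and over.
Reversing it on xguqw: x−5=s, g−12=u, u−5=p, q−12=e, w−5=r.

super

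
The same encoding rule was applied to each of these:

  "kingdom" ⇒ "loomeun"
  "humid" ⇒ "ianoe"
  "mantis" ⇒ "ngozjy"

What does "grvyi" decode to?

flush

The shifts repeat in a cycle of length 2: positions 0,1,… shift by +1, +6, then the pattern repeats.
Decoding grvyi: g−1=f, r−6=l, v−1=u, y−6=s, i−1=h.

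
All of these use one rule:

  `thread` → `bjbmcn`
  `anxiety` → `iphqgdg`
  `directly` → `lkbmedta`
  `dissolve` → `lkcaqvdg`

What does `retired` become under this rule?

A repeating key of period 3 is used — shifts +8, +2, +10 over and over.
For retired: r+8=z, e+2=g, t+10=d, i+8=q, r+2=t, e+10=o, d+8=l.

zgdqtol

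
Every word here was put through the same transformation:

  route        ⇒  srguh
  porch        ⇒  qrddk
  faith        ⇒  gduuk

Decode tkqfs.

Shifts by position in route: pos 0: r→s (+1), pos 1: o→r (+3), pos 2: u→g (+12), pos 3: t→u (+1), pos 4: e→h (+3) — repeating every 3. The shifts repeat in a cycle of length 3: positions 0,1,… shift by +1, +3, +12, then the pattern repeats.
Undoing it on tkqfs: t−1=s, k−3=h, q−12=e, f−1=e, s−3=p.

sheep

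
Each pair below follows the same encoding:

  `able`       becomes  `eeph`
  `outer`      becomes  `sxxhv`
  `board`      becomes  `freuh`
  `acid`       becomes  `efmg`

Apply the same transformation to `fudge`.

Shifts by position in able: pos 0: a→e (+4), pos 1: b→e (+3), pos 2: l→p (+4), pos 3: e→h (+3) — repeating every 2. The shifts repeat in a cycle of length 2: positions 0,1,… shift by +4, +3, then the pattern repeats.
For fudge: f+4=j, u+3=x, d+4=h, g+3=j, e+4=i.

jxhji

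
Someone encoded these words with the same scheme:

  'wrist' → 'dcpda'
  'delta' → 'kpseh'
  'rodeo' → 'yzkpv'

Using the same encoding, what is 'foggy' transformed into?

Shifts by position in wrist: pos 0: w→d (+7), pos 1: r→c (+11), pos 2: i→p (+7), pos 3: s→d (+11) — repeating every 2. It's a Vigenère-style cipher with numeric key [7,11]: position i shifts by key[i mod 2].
Applying it to foggy: f+7=m, o+11=z, g+7=n, g+11=r, y+7=f.

mznrf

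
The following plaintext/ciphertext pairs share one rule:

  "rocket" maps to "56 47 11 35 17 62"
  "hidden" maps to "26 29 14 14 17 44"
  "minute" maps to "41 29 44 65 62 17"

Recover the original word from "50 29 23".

pig

r(#18)→56 and o(#15)→47: differences scale by 3, so n = 3·pos + 2. Each letter becomes 3×(its alphabet position, a=1..z=26) + 2.
Undoing it on 50 29 23: 50→(50−2)÷3=16=p, 29→(29−2)÷3=9=i, 23→(23−2)÷3=7=g.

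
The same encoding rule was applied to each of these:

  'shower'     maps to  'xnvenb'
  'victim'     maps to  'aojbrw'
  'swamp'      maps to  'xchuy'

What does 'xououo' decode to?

In shower: s→x is +5, h→n is +6, o→v is +7, w→e is +8 — the shift increases by 1 each position. The shift increases by 1 at each position, starting from +5: 5, 6, 7, ….
Decoding xououo: x−5=s, o−6=i, u−7=n, o−8=g, u−9=l, o−10=e.

single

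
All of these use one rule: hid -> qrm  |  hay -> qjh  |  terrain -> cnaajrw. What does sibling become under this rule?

brkurwp

Compare letters: h→q is +9, i→r is +9, d→m is +9 — a constant shift. Every letter moves 9 places later in the alphabet, wrapping around z→a.
For sibling: s+9=b, i+9=r, b+9=k, l+9=u, i+9=r, n+9=w, g+9=p.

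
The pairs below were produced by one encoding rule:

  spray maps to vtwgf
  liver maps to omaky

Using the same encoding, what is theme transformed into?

wljsl

In spray: s→v is +3, p→t is +4, r→w is +5, a→g is +6 — the shift increases by 1 each position. Letter i (0-indexed) is shifted by i+3, so successive shifts are 3, 4, 5, ….
On theme: t+3=w, h+4=l, e+5=j, m+6=s, e+7=l.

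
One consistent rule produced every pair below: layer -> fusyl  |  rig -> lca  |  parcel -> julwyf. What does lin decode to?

Compare letters: l→f is +20, a→u is +20, y→s is +20 — a constant shift. This is a Caesar cipher with shift 20.
Decoding lin: l−20=r, i−20=o, n−20=t.

rot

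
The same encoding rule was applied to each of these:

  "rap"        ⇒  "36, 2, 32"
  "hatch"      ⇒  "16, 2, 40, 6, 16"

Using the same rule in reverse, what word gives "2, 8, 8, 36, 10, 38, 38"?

address

r(#18)→36 and a(#1)→2: differences scale by 2, so n = 2·pos + 0. The formula is n = 2×(alphabet index, a=1).
Reversing it on 2, 8, 8, 36, 10, 38, 38: 2→(2−0)÷2=1=a, 8→(8−0)÷2=4=d, 8→(8−0)÷2=4=d, 36→(36−0)÷2=18=r, 10→(10−0)÷2=5=e, 38→(38−0)÷2=19=s, 38→(38−0)÷2=19=s.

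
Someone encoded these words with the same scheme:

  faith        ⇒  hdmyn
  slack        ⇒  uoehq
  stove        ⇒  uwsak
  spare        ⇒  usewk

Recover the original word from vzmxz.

twist

In faith: f→h is +2, a→d is +3, i→m is +4, t→y is +5 — the shift increases by 1 each position. The shift increases by 1 at each position, starting from +2: 2, 3, 4, ….
Decoding vzmxz: v−2=t, z−3=w, m−4=i, x−5=s, z−6=t.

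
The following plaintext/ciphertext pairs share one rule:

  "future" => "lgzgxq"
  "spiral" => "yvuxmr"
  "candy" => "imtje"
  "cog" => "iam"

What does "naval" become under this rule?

The shift depends on letter class: consonant f→l is +6, but vowel u→g is +12. Two shifts are in play — +12 for a/e/i/o/u, +6 for every other letter.
Applying it to naval: n(cons)+6=t, a(vowel)+12=m, v(cons)+6=b, a(vowel)+12=m, l(cons)+6=r.

tmbmr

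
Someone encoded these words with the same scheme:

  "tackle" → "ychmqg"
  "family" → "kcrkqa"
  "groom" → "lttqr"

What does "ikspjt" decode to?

A repeating key of period 2 is used — shifts +5, +2 over and over.
Reversing it on ikspjt: i−5=d, k−2=i, s−5=n, p−2=n, j−5=e, t−2=r.

dinner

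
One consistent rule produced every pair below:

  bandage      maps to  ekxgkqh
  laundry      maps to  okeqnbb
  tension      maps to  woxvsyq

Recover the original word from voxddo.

Shifts by position in bandage: pos 0: b→e (+3), pos 1: a→k (+10), pos 2: n→x (+10), pos 3: d→g (+3), pos 4: a→k (+10), pos 5: g→q (+10) — repeating every 3. A repeating key of period 3 is used — shifts +3, +10, +10 over and over.
Reversing it on voxddo: v−3=s, o−10=e, x−10=n, d−3=a, d−10=t, o−10=e.

senate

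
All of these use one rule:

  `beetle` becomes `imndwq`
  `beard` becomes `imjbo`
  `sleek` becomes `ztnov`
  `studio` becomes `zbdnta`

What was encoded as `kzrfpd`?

driver

Each letter shifts forward by (position + 7), i.e. 7, 8, 9, … — the shift grows by one for each successive letter.
Undoing it on kzrfpd: k−7=d, z−8=r, r−9=i, f−10=v, p−11=e, d−12=r.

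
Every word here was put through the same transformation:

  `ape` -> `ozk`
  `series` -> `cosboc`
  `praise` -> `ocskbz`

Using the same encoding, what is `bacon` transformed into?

The output letters match the input read backwards, each shifted +10: ape reversed is epa. Read the word backwards and shift each letter +10.
On bacon: reverse → nocab; then shift: n+10=x, o+10=y, c+10=m, a+10=k, b+10=l.

xymkl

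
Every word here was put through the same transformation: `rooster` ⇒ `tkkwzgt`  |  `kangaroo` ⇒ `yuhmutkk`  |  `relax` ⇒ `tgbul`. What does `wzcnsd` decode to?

stupid

Treating letters as 0–25, the rule is x ↦ 3x + 20 (mod 26).
Decoding wzcnsd: w(22)→9·(22−20)≡18=s; z(25)→9·(25−20)≡19=t; c(2)→9·(2−20)≡20=u; n(13)→9·(13−20)≡15=p; s(18)→9·(18−20)≡8=i; d(3)→9·(3−20)≡3=d (all mod 26).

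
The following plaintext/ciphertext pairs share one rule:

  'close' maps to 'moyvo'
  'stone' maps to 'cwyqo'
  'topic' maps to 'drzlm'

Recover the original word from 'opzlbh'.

empire

A repeating key of period 2 is used — shifts +10, +3 over and over.
Decoding opzlbh: o−10=e, p−3=m, z−10=p, l−3=i, b−10=r, h−3=e.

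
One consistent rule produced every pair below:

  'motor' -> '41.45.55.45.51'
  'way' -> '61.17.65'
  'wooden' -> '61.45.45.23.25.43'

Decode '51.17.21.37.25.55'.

racket

The formula is n = 2×(alphabet index, a=1) + 15.
Reversing it on 51.17.21.37.25.55: 51→(51−15)÷2=18=r, 17→(17−15)÷2=1=a, 21→(21−15)÷2=3=c, 37→(37−15)÷2=11=k, 25→(25−15)÷2=5=e, 55→(55−15)÷2=20=t.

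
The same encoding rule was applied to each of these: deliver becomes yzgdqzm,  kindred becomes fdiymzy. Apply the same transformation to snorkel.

nijmfzg

Every letter moves 21 places later in the alphabet, wrapping around z→a.
On snorkel: s+21=n, n+21=i, o+21=j, r+21=m, k+21=f, e+21=z, l+21=g.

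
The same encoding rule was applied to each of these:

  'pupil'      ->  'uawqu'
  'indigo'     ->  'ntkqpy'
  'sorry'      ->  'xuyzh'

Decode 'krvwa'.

floor

In pupil: p→u is +5, u→a is +6, p→w is +7, i→q is +8 — the shift increases by 1 each position. Each letter shifts forward by (position + 5), i.e. 5, 6, 7, … — the shift grows by one for each successive letter.
Undoing it on krvwa: k−5=f, r−6=l, v−7=o, w−8=o, a−9=r.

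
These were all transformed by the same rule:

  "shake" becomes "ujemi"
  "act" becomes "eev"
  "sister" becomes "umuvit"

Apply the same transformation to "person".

ritusp

The shift depends on letter class: consonant s→u is +2, but vowel a→e is +4. The rule splits by letter class: vowels +4, consonants +2.
Applying it to person: p(cons)+2=r, e(vowel)+4=i, r(cons)+2=t, s(cons)+2=u, o(vowel)+4=s, n(cons)+2=p.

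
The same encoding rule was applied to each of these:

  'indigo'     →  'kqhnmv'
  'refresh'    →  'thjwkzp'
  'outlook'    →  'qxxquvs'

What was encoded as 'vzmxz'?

twist

Each letter shifts forward by (position + 2), i.e. 2, 3, 4, … — the shift grows by one for each successive letter.
Reversing it on vzmxz: v−2=t, z−3=w, m−4=i, x−5=s, z−6=t.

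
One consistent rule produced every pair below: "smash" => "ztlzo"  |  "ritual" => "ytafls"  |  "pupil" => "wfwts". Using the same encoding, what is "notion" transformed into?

Two shifts are in play — +11 for a/e/i/o/u, +7 for every other letter.
Applying it to notion: n(cons)+7=u, o(vowel)+11=z, t(cons)+7=a, i(vowel)+11=t, o(vowel)+11=z, n(cons)+7=u.

uzatzu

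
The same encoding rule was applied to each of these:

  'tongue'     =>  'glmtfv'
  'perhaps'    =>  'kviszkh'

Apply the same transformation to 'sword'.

hdliw

Each pair mirrors across the alphabet (t↔g, o↔l, n↔m): positions sum to 25. Letters are reflected about the middle of the alphabet (position → 25−position): Atbash.
On sword: s↔h, w↔d, o↔l, r↔i, d↔w.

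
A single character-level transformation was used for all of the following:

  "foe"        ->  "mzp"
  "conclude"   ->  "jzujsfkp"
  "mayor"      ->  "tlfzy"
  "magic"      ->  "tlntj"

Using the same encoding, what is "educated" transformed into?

The shift depends on letter class: consonant f→m is +7, but vowel o→z is +11. The rule splits by letter class: vowels +11, consonants +7.
For educated: e(vowel)+11=p, d(cons)+7=k, u(vowel)+11=f, c(cons)+7=j, a(vowel)+11=l, t(cons)+7=a, e(vowel)+11=p, d(cons)+7=k.

pkfjlapk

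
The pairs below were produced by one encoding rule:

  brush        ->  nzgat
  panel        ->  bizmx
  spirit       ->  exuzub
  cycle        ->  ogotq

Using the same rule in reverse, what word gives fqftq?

title

A repeating key of period 2 is used — shifts +12, +8 over and over.
Decoding fqftq: f−12=t, q−8=i, f−12=t, t−8=l, q−12=e.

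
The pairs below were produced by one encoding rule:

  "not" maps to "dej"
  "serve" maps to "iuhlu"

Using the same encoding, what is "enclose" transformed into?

udsbeiu

Compare letters: n→d is +16, o→e is +16, t→j is +16 — a constant shift. This is a Caesar cipher with shift 16.
For enclose: e+16=u, n+16=d, c+16=s, l+16=b, o+16=e, s+16=i, e+16=u.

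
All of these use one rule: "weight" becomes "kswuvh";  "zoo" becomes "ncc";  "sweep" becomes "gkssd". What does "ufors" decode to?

Compare letters: w→k is +14, e→s is +14, i→w is +14 — a constant shift. Each letter is shifted forward by 14 in the alphabet (a Caesar shift of +14).
Decoding ufors: u−14=g, f−14=r, o−14=a, r−14=d, s−14=e.

grade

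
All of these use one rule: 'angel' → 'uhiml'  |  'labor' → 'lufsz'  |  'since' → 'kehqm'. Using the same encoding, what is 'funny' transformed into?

Treating letters as 0–25, the rule is x ↦ 11x + 20 (mod 26).
On funny: f(5)→11·5+20≡23=x; u(20)→11·20+20≡6=g; n(13)→11·13+20≡7=h; n(13)→11·13+20≡7=h; y(24)→11·24+20≡24=y (all mod 26).

xghhy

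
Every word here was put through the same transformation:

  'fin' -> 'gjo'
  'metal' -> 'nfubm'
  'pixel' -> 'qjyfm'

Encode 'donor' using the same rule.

Compare letters: f→g is +1, i→j is +1, n→o is +1 — a constant shift. It's a constant shift of +1 (ROT1).
Applying it to donor: d+1=e, o+1=p, n+1=o, o+1=p, r+1=s.

epops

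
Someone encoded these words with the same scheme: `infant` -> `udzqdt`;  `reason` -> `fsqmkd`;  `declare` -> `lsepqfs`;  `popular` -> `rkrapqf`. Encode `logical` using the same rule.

i(8)→u(20) and n(13)→d(3) fit y≡7x+16 (mod 26); the inverse of 7 mod 26 is 15. Treating letters as 0–25, the rule is x ↦ 7x + 16 (mod 26).
On logical: l(11)→7·11+16≡15=p; o(14)→7·14+16≡10=k; g(6)→7·6+16≡6=g; i(8)→7·8+16≡20=u; c(2)→7·2+16≡4=e; a(0)→7·0+16≡16=q; l(11)→7·11+16≡15=p (all mod 26).

pkgueqp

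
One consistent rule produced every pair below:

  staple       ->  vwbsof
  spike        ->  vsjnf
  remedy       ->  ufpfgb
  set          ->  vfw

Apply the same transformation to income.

The rule splits by letter class: vowels +1, consonants +3.
Applying it to income: i(vowel)+1=j, n(cons)+3=q, c(cons)+3=f, o(vowel)+1=p, m(cons)+3=p, e(vowel)+1=f.

jqfppf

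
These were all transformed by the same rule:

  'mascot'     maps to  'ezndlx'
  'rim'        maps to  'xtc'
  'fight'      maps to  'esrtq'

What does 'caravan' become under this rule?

ylglcln

The word is reversed, then every letter is shifted forward by 11.
Applying it to caravan: reverse → navarac; then shift: n+11=y, a+11=l, v+11=g, a+11=l, r+11=c, a+11=l, c+11=n.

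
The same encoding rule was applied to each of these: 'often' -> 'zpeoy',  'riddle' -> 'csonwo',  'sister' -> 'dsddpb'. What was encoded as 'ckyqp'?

range

Shifts by position in often: pos 0: o→z (+11), pos 1: f→p (+10), pos 2: t→e (+11), pos 3: e→o (+10) — repeating every 2. It's a Vigenère-style cipher with numeric key [11,10]: position i shifts by key[i mod 2].
Reversing it on ckyqp: c−11=r, k−10=a, y−11=n, q−10=g, p−11=e.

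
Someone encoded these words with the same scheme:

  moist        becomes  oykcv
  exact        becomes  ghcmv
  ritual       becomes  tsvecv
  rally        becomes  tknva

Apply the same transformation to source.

It's a Vigenère-style cipher with numeric key [2,10]: position i shifts by key[i mod 2].
For source: s+2=u, o+10=y, u+2=w, r+10=b, c+2=e, e+10=o.

uywbeo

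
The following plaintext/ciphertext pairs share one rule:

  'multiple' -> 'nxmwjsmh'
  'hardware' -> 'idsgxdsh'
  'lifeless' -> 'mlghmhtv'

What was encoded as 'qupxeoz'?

The shifts repeat in a cycle of length 2: positions 0,1,… shift by +1, +3, then the pattern repeats.
Decoding qupxeoz: q−1=p, u−3=r, p−1=o, x−3=u, e−1=d, o−3=l, z−1=y.

proudly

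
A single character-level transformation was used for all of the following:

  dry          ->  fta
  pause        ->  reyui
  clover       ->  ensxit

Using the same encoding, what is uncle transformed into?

The shift depends on letter class: consonant d→f is +2, but vowel a→e is +4. Vowels shift forward by 4 and consonants shift forward by 2.
On uncle: u(vowel)+4=y, n(cons)+2=p, c(cons)+2=e, l(cons)+2=n, e(vowel)+4=i.

ypeni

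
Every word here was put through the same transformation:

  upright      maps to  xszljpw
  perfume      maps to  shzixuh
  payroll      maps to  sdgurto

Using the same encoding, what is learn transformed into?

Shifts by position in upright: pos 0: u→x (+3), pos 1: p→s (+3), pos 2: r→z (+8), pos 3: i→l (+3), pos 4: g→j (+3), pos 5: h→p (+8) — repeating every 3. A repeating key of period 3 is used — shifts +3, +3, +8 over and over.
On learn: l+3=o, e+3=h, a+8=i, r+3=u, n+3=q.

ohiuq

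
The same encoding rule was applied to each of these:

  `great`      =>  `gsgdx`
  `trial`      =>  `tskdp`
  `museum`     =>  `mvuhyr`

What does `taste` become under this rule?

The shift increases by 1 at each position, starting from +0: 0, 1, 2, ….
On taste: t+0=t, a+1=b, s+2=u, t+3=w, e+4=i.

tbuwi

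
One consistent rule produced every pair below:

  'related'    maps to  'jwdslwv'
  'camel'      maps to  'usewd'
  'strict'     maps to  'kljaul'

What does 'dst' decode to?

Compare letters: r→j is +18, e→w is +18, l→d is +18 — a constant shift. This is a Caesar cipher with shift 18.
Undoing it on dst: d−18=l, s−18=a, t−18=b.

lab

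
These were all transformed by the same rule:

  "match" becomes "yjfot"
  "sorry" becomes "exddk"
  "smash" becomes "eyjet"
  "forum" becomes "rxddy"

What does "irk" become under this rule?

rdw

The shift depends on letter class: consonant m→y is +12, but vowel a→j is +9. Two shifts are in play — +9 for a/e/i/o/u, +12 for every other letter.
On irk: i(vowel)+9=r, r(cons)+12=d, k(cons)+12=w.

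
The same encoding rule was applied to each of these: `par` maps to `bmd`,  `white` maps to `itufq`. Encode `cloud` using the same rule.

Compare letters: p→b is +12, a→m is +12, r→d is +12 — a constant shift. It's a constant shift of +12 (ROT12).
For cloud: c+12=o, l+12=x, o+12=a, u+12=g, d+12=p.

oxagp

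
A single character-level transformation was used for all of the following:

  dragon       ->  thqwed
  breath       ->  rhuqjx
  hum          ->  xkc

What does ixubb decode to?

Compare letters: d→t is +16, r→h is +16, a→q is +16 — a constant shift. Each letter is shifted forward by 16 in the alphabet (a Caesar shift of +16).
Decoding ixubb: i−16=s, x−16=h, u−16=e, b−16=l, b−16=l.

shell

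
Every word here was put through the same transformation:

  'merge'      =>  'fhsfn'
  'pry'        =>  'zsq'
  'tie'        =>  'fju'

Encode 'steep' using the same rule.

qffut

The output letters match the input read backwards, each shifted +1: merge reversed is egrem. The word is reversed, then every letter is shifted forward by 1.
On steep: reverse → peets; then shift: p+1=q, e+1=f, e+1=f, t+1=u, s+1=t.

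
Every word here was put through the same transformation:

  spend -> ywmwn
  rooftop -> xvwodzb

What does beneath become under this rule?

hlvnket

Letter i (0-indexed) is shifted by i+6, so successive shifts are 6, 7, 8, ….
For beneath: b+6=h, e+7=l, n+8=v, e+9=n, a+10=k, t+11=e, h+12=t.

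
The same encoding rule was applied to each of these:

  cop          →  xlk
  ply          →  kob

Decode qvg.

jet

This is the alphabet-reversal cipher (Atbash): a becomes z, b becomes y, etc.
Undoing it on qvg: q↔j, v↔e, g↔t.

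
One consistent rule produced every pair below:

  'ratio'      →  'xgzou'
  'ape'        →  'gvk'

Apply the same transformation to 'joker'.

puqkx

Compare letters: r→x is +6, a→g is +6, t→z is +6 — a constant shift. It's a constant shift of +6 (ROT6).
For joker: j+6=p, o+6=u, k+6=q, e+6=k, r+6=x.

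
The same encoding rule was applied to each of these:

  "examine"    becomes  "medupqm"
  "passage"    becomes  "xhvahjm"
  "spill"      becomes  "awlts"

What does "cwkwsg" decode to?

Shifts by position in examine: pos 0: e→m (+8), pos 1: x→e (+7), pos 2: a→d (+3), pos 3: m→u (+8), pos 4: i→p (+7), pos 5: n→q (+3) — repeating every 3. A repeating key of period 3 is used — shifts +8, +7, +3 over and over.
Decoding cwkwsg: c−8=u, w−7=p, k−3=h, w−8=o, s−7=l, g−3=d.

uphold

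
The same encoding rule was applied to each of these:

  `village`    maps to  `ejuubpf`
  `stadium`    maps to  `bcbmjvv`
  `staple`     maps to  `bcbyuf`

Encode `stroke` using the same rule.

The rule splits by letter class: vowels +1, consonants +9.
On stroke: s(cons)+9=b, t(cons)+9=c, r(cons)+9=a, o(vowel)+1=p, k(cons)+9=t, e(vowel)+1=f.

bcaptf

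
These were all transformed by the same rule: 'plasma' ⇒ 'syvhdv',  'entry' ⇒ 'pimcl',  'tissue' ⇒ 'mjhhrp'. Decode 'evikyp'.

handle

p(15)→s(18) and l(11)→y(24) fit y≡5x+21 (mod 26); the inverse of 5 mod 26 is 21. Treating letters as 0–25, the rule is x ↦ 5x + 21 (mod 26).
Reversing it on evikyp: e(4)→21·(4−21)≡7=h; v(21)→21·(21−21)≡0=a; i(8)→21·(8−21)≡13=n; k(10)→21·(10−21)≡3=d; y(24)→21·(24−21)≡11=l; p(15)→21·(15−21)≡4=e (all mod 26).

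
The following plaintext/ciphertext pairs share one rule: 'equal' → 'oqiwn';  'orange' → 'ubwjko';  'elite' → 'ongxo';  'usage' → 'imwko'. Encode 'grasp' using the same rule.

e(4)→o(14) and q(16)→q(16) fit y≡11x+22 (mod 26); the inverse of 11 mod 26 is 19. Treating letters as 0–25, the rule is x ↦ 11x + 22 (mod 26).
Applying it to grasp: g(6)→11·6+22≡10=k; r(17)→11·17+22≡1=b; a(0)→11·0+22≡22=w; s(18)→11·18+22≡12=m; p(15)→11·15+22≡5=f (all mod 26).

kbwmf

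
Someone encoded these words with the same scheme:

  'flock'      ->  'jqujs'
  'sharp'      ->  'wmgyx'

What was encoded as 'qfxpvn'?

marine

In flock: f→j is +4, l→q is +5, o→u is +6, c→j is +7 — the shift increases by 1 each position. The shift increases by 1 at each position, starting from +4: 4, 5, 6, ….
Undoing it on qfxpvn: q−4=m, f−5=a, x−6=r, p−7=i, v−8=n, n−9=e.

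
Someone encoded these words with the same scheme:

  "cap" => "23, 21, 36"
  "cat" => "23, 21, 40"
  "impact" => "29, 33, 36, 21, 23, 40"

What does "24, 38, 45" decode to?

dry

Each letter is replaced by its alphabet position (a=1..z=26) + 20.
Undoing it on 24, 38, 45: 24→(24−20)÷1=4=d, 38→(38−20)÷1=18=r, 45→(45−20)÷1=25=y.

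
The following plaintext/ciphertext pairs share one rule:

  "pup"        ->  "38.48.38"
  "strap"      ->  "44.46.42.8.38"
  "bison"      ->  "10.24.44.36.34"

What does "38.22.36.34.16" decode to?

phone

The formula is n = 2×(alphabet index, a=1) + 6.
Undoing it on 38.22.36.34.16: 38→(38−6)÷2=16=p, 22→(22−6)÷2=8=h, 36→(36−6)÷2=15=o, 34→(34−6)÷2=14=n, 16→(16−6)÷2=5=e.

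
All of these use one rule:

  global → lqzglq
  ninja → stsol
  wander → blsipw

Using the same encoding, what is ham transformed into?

The shift depends on letter class: consonant g→l is +5, but vowel o→z is +11. Two shifts are in play — +11 for a/e/i/o/u, +5 for every other letter.
For ham: h(cons)+5=m, a(vowel)+11=l, m(cons)+5=r.

mlr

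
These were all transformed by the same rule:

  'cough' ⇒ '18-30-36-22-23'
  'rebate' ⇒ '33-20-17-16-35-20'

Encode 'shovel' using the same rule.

34-23-30-37-20-27

c is letter #3 and maps to 18: an offset of 15. Letters become their 1-based position plus 15 (so a→16, b→17, …).
For shovel: s=19→34, h=8→23, o=15→30, v=22→37, e=5→20, l=12→27.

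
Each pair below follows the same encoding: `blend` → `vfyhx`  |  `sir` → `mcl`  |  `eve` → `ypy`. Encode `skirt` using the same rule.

mecln

Compare letters: b→v is +20, l→f is +20, e→y is +20 — a constant shift. It's a constant shift of +20 (ROT20).
Applying it to skirt: s+20=m, k+20=e, i+20=c, r+20=l, t+20=n.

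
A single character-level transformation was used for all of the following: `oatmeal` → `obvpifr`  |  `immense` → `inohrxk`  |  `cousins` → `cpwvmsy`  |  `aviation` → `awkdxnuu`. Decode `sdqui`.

In oatmeal: o→o is +0, a→b is +1, t→v is +2, m→p is +3 — the shift increases by 1 each position. Each letter shifts forward by its position index (0, 1, 2, …) — the shift grows by one for each successive letter.
Decoding sdqui: s−0=s, d−1=c, q−2=o, u−3=r, i−4=e.

score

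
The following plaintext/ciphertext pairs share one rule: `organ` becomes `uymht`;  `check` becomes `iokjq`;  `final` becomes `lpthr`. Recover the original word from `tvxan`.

Shifts by position in organ: pos 0: o→u (+6), pos 1: r→y (+7), pos 2: g→m (+6), pos 3: a→h (+7) — repeating every 2. A repeating key of period 2 is used — shifts +6, +7 over and over.
Reversing it on tvxan: t−6=n, v−7=o, x−6=r, a−7=t, n−6=h.

north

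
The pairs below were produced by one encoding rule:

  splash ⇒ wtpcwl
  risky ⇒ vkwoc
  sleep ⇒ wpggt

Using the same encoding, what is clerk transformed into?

gpgvo

The shift depends on letter class: consonant s→w is +4, but vowel a→c is +2. Vowels shift forward by 2 and consonants shift forward by 4.
Applying it to clerk: c(cons)+4=g, l(cons)+4=p, e(vowel)+2=g, r(cons)+4=v, k(cons)+4=o.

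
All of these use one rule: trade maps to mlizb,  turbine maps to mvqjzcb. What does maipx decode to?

phase

The output letters match the input read backwards, each shifted +8: trade reversed is edart. Two steps: reverse the string, then apply a Caesar shift of +8.
Undoing it on maipx: shift back: m−8=e, a−8=s, i−8=a, p−8=h, x−8=p → esahp; then reverse → phase.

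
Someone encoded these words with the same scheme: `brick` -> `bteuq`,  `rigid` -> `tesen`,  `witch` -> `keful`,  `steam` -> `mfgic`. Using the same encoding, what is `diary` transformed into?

neitw

b(1)→b(1) and r(17)→t(19) fit y≡19x+8 (mod 26); the inverse of 19 mod 26 is 11. Each letter's alphabet position (a=0..z=25) is mapped through 19·x+8 mod 26 — an affine cipher.
Applying it to diary: d(3)→19·3+8≡13=n; i(8)→19·8+8≡4=e; a(0)→19·0+8≡8=i; r(17)→19·17+8≡19=t; y(24)→19·24+8≡22=w (all mod 26).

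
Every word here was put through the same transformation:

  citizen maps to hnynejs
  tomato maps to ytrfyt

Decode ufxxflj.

passage

This is a Caesar cipher with shift 5.
Reversing it on ufxxflj: u−5=p, f−5=a, x−5=s, x−5=s, f−5=a, l−5=g, j−5=e.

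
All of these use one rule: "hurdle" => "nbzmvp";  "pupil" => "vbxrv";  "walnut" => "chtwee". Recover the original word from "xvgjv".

royal

In hurdle: h→n is +6, u→b is +7, r→z is +8, d→m is +9 — the shift increases by 1 each position. The shift increases by 1 at each position, starting from +6: 6, 7, 8, ….
Reversing it on xvgjv: x−6=r, v−7=o, g−8=y, j−9=a, v−10=l.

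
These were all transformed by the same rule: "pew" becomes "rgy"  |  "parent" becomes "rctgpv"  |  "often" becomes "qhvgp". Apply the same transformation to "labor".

Compare letters: p→r is +2, e→g is +2, w→y is +2 — a constant shift. This is a Caesar cipher with shift 2.
Applying it to labor: l+2=n, a+2=c, b+2=d, o+2=q, r+2=t.

ncdqt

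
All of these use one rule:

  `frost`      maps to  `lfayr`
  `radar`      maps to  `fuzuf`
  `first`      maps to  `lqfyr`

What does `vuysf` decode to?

f(5)→l(11) and r(17)→f(5) fit y≡19x+20 (mod 26); the inverse of 19 mod 26 is 11. Each letter's alphabet position (a=0..z=25) is mapped through 19·x+20 mod 26 — an affine cipher.
Decoding vuysf: v(21)→11·(21−20)≡11=l; u(20)→11·(20−20)≡0=a; y(24)→11·(24−20)≡18=s; s(18)→11·(18−20)≡4=e; f(5)→11·(5−20)≡17=r (all mod 26).

laser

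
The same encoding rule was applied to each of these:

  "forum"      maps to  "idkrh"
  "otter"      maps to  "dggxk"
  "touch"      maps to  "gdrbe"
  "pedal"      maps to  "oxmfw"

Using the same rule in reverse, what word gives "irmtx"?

f(5)→i(8) and o(14)→d(3) fit y≡11x+5 (mod 26); the inverse of 11 mod 26 is 19. Treating letters as 0–25, the rule is x ↦ 11x + 5 (mod 26).
Undoing it on irmtx: i(8)→19·(8−5)≡5=f; r(17)→19·(17−5)≡20=u; m(12)→19·(12−5)≡3=d; t(19)→19·(19−5)≡6=g; x(23)→19·(23−5)≡4=e (all mod 26).

fudge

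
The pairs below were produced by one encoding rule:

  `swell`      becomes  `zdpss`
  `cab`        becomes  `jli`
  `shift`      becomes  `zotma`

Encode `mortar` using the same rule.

Two shifts are in play — +11 for a/e/i/o/u, +7 for every other letter.
On mortar: m(cons)+7=t, o(vowel)+11=z, r(cons)+7=y, t(cons)+7=a, a(vowel)+11=l, r(cons)+7=y.

tzyaly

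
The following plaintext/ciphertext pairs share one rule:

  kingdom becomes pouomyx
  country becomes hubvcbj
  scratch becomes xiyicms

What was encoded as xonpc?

sight

In kingdom: k→p is +5, i→o is +6, n→u is +7, g→o is +8 — the shift increases by 1 each position. Letter i (0-indexed) is shifted by i+5, so successive shifts are 5, 6, 7, ….
Decoding xonpc: x−5=s, o−6=i, n−7=g, p−8=h, c−9=t.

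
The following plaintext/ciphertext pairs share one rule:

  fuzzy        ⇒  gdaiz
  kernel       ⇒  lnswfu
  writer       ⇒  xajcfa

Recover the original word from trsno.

Shifts by position in fuzzy: pos 0: f→g (+1), pos 1: u→d (+9), pos 2: z→a (+1), pos 3: z→i (+9) — repeating every 2. The shifts repeat in a cycle of length 2: positions 0,1,… shift by +1, +9, then the pattern repeats.
Reversing it on trsno: t−1=s, r−9=i, s−1=r, n−9=e, o−1=n.

siren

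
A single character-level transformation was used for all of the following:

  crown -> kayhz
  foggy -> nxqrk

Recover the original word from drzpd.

In crown: c→k is +8, r→a is +9, o→y is +10, w→h is +11 — the shift increases by 1 each position. Letter i (0-indexed) is shifted by i+8, so successive shifts are 8, 9, 10, ….
Decoding drzpd: d−8=v, r−9=i, z−10=p, p−11=e, d−12=r.

viper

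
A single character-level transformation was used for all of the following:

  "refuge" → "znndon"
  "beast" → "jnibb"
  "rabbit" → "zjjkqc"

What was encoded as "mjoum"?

eagle

A repeating key of period 2 is used — shifts +8, +9 over and over.
Reversing it on mjoum: m−8=e, j−9=a, o−8=g, u−9=l, m−8=e.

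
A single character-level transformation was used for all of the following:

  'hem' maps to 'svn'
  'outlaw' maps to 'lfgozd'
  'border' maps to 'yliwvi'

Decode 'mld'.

now

Each pair mirrors across the alphabet (h↔s, e↔v, m↔n): positions sum to 25. Each letter is replaced by its mirror in the alphabet: a↔z, b↔y, c↔x, and so on (the Atbash cipher).
Undoing it on mld: m↔n, l↔o, d↔w.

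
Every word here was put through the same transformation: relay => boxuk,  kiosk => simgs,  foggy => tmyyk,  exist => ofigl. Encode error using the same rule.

obbmb

r(17)→b(1) and e(4)→o(14) fit y≡5x+20 (mod 26); the inverse of 5 mod 26 is 21. Treating letters as 0–25, the rule is x ↦ 5x + 20 (mod 26).
On error: e(4)→5·4+20≡14=o; r(17)→5·17+20≡1=b; r(17)→5·17+20≡1=b; o(14)→5·14+20≡12=m; r(17)→5·17+20≡1=b (all mod 26).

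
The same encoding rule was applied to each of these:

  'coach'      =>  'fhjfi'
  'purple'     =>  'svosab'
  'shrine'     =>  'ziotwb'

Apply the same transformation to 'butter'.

This is an affine cipher: with a=0,…,z=25, each position x becomes (11x+9) mod 26.
Applying it to butter: b(1)→11·1+9≡20=u; u(20)→11·20+9≡21=v; t(19)→11·19+9≡10=k; t(19)→11·19+9≡10=k; e(4)→11·4+9≡1=b; r(17)→11·17+9≡14=o (all mod 26).

uvkkbo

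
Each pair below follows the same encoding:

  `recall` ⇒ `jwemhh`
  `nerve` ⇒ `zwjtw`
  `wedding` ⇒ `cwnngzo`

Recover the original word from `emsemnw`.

r(17)→j(9) and e(4)→w(22) fit y≡9x+12 (mod 26); the inverse of 9 mod 26 is 3. Treating letters as 0–25, the rule is x ↦ 9x + 12 (mod 26).
Decoding emsemnw: e(4)→3·(4−12)≡2=c; m(12)→3·(12−12)≡0=a; s(18)→3·(18−12)≡18=s; e(4)→3·(4−12)≡2=c; m(12)→3·(12−12)≡0=a; n(13)→3·(13−12)≡3=d; w(22)→3·(22−12)≡4=e (all mod 26).

cascade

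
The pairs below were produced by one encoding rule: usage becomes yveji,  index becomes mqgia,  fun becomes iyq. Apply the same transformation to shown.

Vowels shift forward by 4 and consonants shift forward by 3.
Applying it to shown: s(cons)+3=v, h(cons)+3=k, o(vowel)+4=s, w(cons)+3=z, n(cons)+3=q.

vkszq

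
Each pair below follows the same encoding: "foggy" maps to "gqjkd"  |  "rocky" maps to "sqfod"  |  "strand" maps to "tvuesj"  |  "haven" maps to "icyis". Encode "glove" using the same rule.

Letter i (0-indexed) is shifted by i+1, so successive shifts are 1, 2, 3, ….
On glove: g+1=h, l+2=n, o+3=r, v+4=z, e+5=j.

hnrzj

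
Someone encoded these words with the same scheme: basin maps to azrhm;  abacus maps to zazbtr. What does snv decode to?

Compare letters: b→a is +25, a→z is +25, s→r is +25 — a constant shift. Each letter is shifted forward by 25 in the alphabet (a Caesar shift of +25).
Reversing it on snv: s−25=t, n−25=o, v−25=w.

tow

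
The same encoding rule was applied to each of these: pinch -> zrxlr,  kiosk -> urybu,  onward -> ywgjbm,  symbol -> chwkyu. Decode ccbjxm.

strand

Shifts by position in pinch: pos 0: p→z (+10), pos 1: i→r (+9), pos 2: n→x (+10), pos 3: c→l (+9) — repeating every 2. The shifts repeat in a cycle of length 2: positions 0,1,… shift by +10, +9, then the pattern repeats.
Undoing it on ccbjxm: c−10=s, c−9=t, b−10=r, j−9=a, x−10=n, m−9=d.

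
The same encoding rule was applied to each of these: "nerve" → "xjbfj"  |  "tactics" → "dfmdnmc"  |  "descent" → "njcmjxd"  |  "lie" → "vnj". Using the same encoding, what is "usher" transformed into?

The shift depends on letter class: consonant n→x is +10, but vowel e→j is +5. Vowels shift forward by 5 and consonants shift forward by 10.
For usher: u(vowel)+5=z, s(cons)+10=c, h(cons)+10=r, e(vowel)+5=j, r(cons)+10=b.

zcrjb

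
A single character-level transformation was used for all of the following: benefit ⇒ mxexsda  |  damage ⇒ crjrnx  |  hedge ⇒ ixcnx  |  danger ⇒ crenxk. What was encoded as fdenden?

singing

Treating letters as 0–25, the rule is x ↦ 21x + 17 (mod 26).
Decoding fdenden: f(5)→5·(5−17)≡18=s; d(3)→5·(3−17)≡8=i; e(4)→5·(4−17)≡13=n; n(13)→5·(13−17)≡6=g; d(3)→5·(3−17)≡8=i; e(4)→5·(4−17)≡13=n; n(13)→5·(13−17)≡6=g (all mod 26).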